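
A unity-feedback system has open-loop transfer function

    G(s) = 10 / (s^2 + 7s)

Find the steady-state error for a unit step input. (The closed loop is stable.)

e_ss = 0

G(s) has one pole at the origin.
This is a Type 1 system; for a step input the steady-state error is zero.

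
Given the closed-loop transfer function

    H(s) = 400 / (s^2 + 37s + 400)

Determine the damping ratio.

ζ = 0.925

Compare the denominator to the standard form s^2 + 2ζωₙs + ωₙ².
ωₙ² = 400, so ωₙ = 20 rad/s.
2ζωₙ = 37, so ζ = 37/(2·20) = 0.925.
With ζ = 0.925 the response is underdamped.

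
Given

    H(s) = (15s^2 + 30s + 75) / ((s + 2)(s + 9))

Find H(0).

H(0) = 25/6 ≈ 4.167

Set s = 0: H(0) = (75) / (18) = 25/6.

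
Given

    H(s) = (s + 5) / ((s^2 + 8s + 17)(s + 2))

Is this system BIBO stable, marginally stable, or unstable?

The poles can be read from the denominator factors: s = -4 + j, -4 - j, -2.
Since all poles lie strictly in the left half-plane, the system is stable.

stable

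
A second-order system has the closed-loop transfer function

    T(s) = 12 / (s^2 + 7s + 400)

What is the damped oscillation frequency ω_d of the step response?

Comparing s^2 + 7s + 400 to s^2 + 2ζωₙs + ωₙ²: ωₙ = 20 rad/s and ζ = 7/(2·20) = 0.175.
ζωₙ = 7/2 = 3.5, so ω_d = ωₙ√(1−ζ²) = √(ωₙ² − (ζωₙ)²) = √(400 − 3.5²) = √387.75 ≈ 19.69 rad/s.

ω_d ≈ 19.69 rad/s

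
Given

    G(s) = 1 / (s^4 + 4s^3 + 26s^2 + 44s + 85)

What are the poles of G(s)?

s = -1 ± 4j, -1 ± 2j

The poles are the roots of the denominator s^4 + 4s^3 + 26s^2 + 44s + 85 = 0.
No real roots exist; factor into two real quadratics: (s^2 + 2s + 17)(s^2 + 2s + 5) = 0.
Each quadratic gives a conjugate pair via the quadratic formula.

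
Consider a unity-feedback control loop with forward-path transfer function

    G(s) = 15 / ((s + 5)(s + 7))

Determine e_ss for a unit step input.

G(s) has no poles at the origin.
This is a Type 0 system. Kp = lim_{s→0} G(s) = 15/35 = 3/7.
e_ss = 1/(1 + Kp) = 1/(1 + 3/7) = 7/10 ≈ 0.7000.

e_ss = 0.7000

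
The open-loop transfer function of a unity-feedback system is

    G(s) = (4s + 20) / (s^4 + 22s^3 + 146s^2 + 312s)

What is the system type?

Type 1

Factor s from the denominator: s^4 + 22s^3 + 146s^2 + 312s = s·(s^3 + 22s^2 + 146s + 312).
There is 1 pole at the origin, so the system is Type 1.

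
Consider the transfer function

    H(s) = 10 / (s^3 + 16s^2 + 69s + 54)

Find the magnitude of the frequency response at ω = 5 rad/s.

Substitute s = j5: numerator = 10, denominator = -346 + j220.
|H(j5)| = |10| / |-346 + j220| = 10 / 410.02 ≈ 0.02439.

|H(j5)| ≈ 0.02439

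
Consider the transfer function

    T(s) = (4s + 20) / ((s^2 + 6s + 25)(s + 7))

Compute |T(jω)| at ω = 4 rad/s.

|T(j4)| ≈ 0.1239

Substitute s = j4: numerator = 20 + j16, denominator = -33 + j204.
|T(j4)| = |20 + j16| / |-33 + j204| = 25.612 / 206.65 ≈ 0.1239.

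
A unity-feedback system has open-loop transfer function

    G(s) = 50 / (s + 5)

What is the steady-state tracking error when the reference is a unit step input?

G(s) has no poles at the origin.
This is a Type 0 system. Kp = lim_{s→0} G(s) = 50/5 = 10.
e_ss = 1/(1 + Kp) = 1/(1 + 10) = 1/11 ≈ 0.09091.

e_ss = 0.09091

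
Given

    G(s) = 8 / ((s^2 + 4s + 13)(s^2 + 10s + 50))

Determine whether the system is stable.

stable

The poles can be read from the denominator factors: s = -2 ± 3j, -5 ± 5j.
Since all poles lie strictly in the left half-plane, the system is stable.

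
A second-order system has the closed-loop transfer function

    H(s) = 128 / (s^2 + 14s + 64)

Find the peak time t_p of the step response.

Comparing s^2 + 14s + 64 to s^2 + 2ζωₙs + ωₙ²: ωₙ = 8 rad/s and ζ = 14/(2·8) = 0.875.
ζωₙ = 14/2 = 7, so ω_d = ωₙ√(1−ζ²) = √(ωₙ² − (ζωₙ)²) = √(64 − 7²) = √15 ≈ 3.873 rad/s.
t_p = π/ω_d = π/3.873 ≈ 0.8112 s.

t_p ≈ 0.8112 s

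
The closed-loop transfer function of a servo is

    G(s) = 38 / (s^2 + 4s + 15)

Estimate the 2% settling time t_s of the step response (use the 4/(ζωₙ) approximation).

t_s ≈ 2 s

Comparing s^2 + 4s + 15 to s^2 + 2ζωₙs + ωₙ²: ωₙ = √15 ≈ 3.873 rad/s and ζ = 4/(2·√15) ≈ 0.5164.
ζωₙ = 4/2 = 2, so t_s ≈ 4/(ζωₙ) = 4/2 = 2 s.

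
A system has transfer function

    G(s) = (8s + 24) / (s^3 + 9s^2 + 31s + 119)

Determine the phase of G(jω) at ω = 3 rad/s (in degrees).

At s = j3: numerator = 24 + j24, denominator = 38 + j66.
∠G = ∠num − ∠den = 45° − (60.068°) = -15.07°.

∠G(j3) ≈ -15.07°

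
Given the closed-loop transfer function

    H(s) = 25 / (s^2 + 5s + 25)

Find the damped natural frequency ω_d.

Comparing s^2 + 5s + 25 to s^2 + 2ζωₙs + ωₙ²: ωₙ = 5 rad/s and ζ = 5/(2·5) = 0.5.
ζωₙ = 5/2 = 2.5, so ω_d = ωₙ√(1−ζ²) = √(ωₙ² − (ζωₙ)²) = √(25 − 2.5²) = √18.75 ≈ 4.330 rad/s.

ω_d ≈ 4.330 rad/s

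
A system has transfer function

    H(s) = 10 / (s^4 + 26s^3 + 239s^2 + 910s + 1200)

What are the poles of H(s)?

The poles are the roots of the denominator s^4 + 26s^3 + 239s^2 + 910s + 1200 = 0.
Trying s = -3: the polynomial evaluates to 0, so (s + 3) is a factor.
Dividing out leaves s^3 + 23s^2 + 170s + 400 = 0.
This factors further as (s + 10)(s + 8)(s + 5) = 0.

s = -3, -10, -8, -5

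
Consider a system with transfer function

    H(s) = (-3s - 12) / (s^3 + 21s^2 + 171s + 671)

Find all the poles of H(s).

The poles are the roots of the denominator s^3 + 21s^2 + 171s + 671 = 0.
Trying s = -11: the polynomial evaluates to 0, so (s + 11) is a factor.
Dividing out leaves s^2 + 10s + 61 = 0.
The quadratic formula then gives s = -5 ± 6j.

s = -5 + 6j, -5 - 6j, -11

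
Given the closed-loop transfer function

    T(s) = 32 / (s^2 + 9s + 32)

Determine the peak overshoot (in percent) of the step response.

Comparing s^2 + 9s + 32 to s^2 + 2ζωₙs + ωₙ²: ωₙ = √32 ≈ 5.657 rad/s and ζ = 9/(2·√32) ≈ 0.7955.
%OS = 100·exp(−πζ/√(1−ζ²)) = 100·exp(−π·0.7955/√(1−0.7955²)) ≈ 1.62%.

%OS ≈ 1.62%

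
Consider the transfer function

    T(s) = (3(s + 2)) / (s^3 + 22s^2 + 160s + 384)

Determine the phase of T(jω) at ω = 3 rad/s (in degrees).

At s = j3: numerator = 6 + j9, denominator = 186 + j453.
∠T = ∠num − ∠den = 56.310° − (67.677°) = -11.37°.

∠T(j3) ≈ -11.37°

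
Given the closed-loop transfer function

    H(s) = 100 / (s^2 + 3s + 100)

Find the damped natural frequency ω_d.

ω_d ≈ 9.887 rad/s

Comparing s^2 + 3s + 100 to s^2 + 2ζωₙs + ωₙ²: ωₙ = 10 rad/s and ζ = 3/(2·10) = 0.15.
ζωₙ = 3/2 = 1.5, so ω_d = ωₙ√(1−ζ²) = √(ωₙ² − (ζωₙ)²) = √(100 − 1.5²) = √97.75 ≈ 9.887 rad/s.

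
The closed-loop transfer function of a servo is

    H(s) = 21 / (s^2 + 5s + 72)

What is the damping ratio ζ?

ζ ≈ 0.2946

Compare the denominator to the standard form s^2 + 2ζωₙs + ωₙ².
ωₙ² = 72, so ωₙ = √72 ≈ 8.485 rad/s.
2ζωₙ = 5, so ζ = 5/(2·√72) ≈ 0.2946.
With ζ = 0.2946 the response is underdamped.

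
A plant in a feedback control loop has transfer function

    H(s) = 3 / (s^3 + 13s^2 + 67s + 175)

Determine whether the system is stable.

stable

The denominator s^3 + 13s^2 + 67s + 175 factors as (s + 7)(s^2 + 6s + 25), giving poles at s = -7, -3 + 4j, -3 - 4j.
Since all poles lie strictly in the left half-plane, the system is stable.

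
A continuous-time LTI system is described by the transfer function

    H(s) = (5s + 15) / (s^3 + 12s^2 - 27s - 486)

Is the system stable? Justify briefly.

unstable

The denominator s^3 + 12s^2 - 27s - 486 factors as (s + 9)^2(s - 6), giving poles at s = -9, 6, -9.
Since the pole(s) at s = 6 lie in the right half-plane, the system is unstable.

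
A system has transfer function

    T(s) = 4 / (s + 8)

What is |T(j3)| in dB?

|T(j3)|_dB ≈ -6.59 dB

Substitute s = j3: numerator = 4, denominator = 8 + j3.
|T(j3)| = |4| / |8 + j3| = 4 / 8.5440 ≈ 0.4682.
In decibels: 20·log₁₀(0.4682) ≈ -6.59 dB.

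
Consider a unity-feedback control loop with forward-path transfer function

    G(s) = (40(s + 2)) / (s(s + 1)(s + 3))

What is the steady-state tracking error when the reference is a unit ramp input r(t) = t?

G(s) has one pole at the origin.
This is a Type 1 system. Kv = lim_{s→0} s·G(s) = 80/3.
e_ss = 1/Kv = 1/(80/3) = 3/80 ≈ 0.03750.

e_ss = 0.03750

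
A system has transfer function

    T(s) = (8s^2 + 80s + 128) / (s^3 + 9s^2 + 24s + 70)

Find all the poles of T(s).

The poles are the roots of the denominator s^3 + 9s^2 + 24s + 70 = 0.
Trying s = -7: the polynomial evaluates to 0, so (s + 7) is a factor.
Dividing out leaves s^2 + 2s + 10 = 0.
The quadratic formula then gives s = -1 ± 3j.

s = -1 ± 3j, -7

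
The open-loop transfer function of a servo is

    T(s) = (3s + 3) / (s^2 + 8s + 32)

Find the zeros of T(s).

Set the numerator to zero: 3s + 3 = 0, i.e. 3·(s + 1) = 0.
So s = -1.

s = -1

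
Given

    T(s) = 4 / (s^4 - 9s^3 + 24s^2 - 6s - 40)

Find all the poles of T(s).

The poles are the roots of the denominator s^4 - 9s^3 + 24s^2 - 6s - 40 = 0.
Trying s = 4: the polynomial evaluates to 0, so (s - 4) is a factor.
Dividing out leaves s^3 - 5s^2 + 4s + 10 = 0.
This factors further as (s^2 - 6s + 10)(s + 1) = 0.

s = 4, 3 + j, 3 - j, -1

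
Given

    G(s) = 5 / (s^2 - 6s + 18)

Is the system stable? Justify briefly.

unstable

The denominator s^2 - 6s + 18 factors as (s^2 - 6s + 18), giving poles at s = 3 + 3j, 3 - 3j.
Since the pole(s) at s = 3 + 3j, 3 - 3j lie in the right half-plane, the system is unstable.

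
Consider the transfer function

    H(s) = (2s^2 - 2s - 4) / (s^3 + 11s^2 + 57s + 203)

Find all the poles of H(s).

s = -2 ± 5j, -7

The poles are the roots of the denominator s^3 + 11s^2 + 57s + 203 = 0.
Trying s = -7: the polynomial evaluates to 0, so (s + 7) is a factor.
Dividing out leaves s^2 + 4s + 29 = 0.
The quadratic formula then gives s = -2 ± 5j.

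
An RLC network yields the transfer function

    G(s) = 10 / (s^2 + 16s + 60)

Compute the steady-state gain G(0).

G(0) = 1/6 ≈ 0.1667

Set s = 0: G(0) = (10) / (60) = 1/6.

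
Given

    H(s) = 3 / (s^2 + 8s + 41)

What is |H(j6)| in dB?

Substitute s = j6: numerator = 3, denominator = 5 + j48.
|H(j6)| = |3| / |5 + j48| = 3 / 48.260 ≈ 0.06216.
In decibels: 20·log₁₀(0.06216) ≈ -24.1 dB.

|H(j6)|_dB ≈ -24.1 dB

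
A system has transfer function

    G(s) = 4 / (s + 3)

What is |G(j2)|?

Substitute s = j2: numerator = 4, denominator = 3 + j2.
|G(j2)| = |4| / |3 + j2| = 4 / 3.6056 ≈ 1.109.

|G(j2)| ≈ 1.109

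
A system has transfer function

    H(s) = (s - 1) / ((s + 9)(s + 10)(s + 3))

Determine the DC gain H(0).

H(0) = -1/270 ≈ -0.003704

Set s = 0: H(0) = (-1) / (270) = -1/270.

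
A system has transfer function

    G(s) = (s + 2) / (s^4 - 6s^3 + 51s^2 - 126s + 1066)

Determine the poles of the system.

The poles are the roots of the denominator s^4 - 6s^3 + 51s^2 - 126s + 1066 = 0.
No real roots exist; factor into two real quadratics: (s^2 - 8s + 41)(s^2 + 2s + 26) = 0.
Each quadratic gives a conjugate pair via the quadratic formula.

s = 4 ± 5j, -1 ± 5j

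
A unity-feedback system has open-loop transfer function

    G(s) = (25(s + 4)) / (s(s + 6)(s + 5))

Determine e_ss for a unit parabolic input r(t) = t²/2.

e_ss = ∞

G(s) has one pole at the origin.
This is a Type 1 system; Ka = lim_{s→0} s^2·G(s) = 0, so the steady-state error for a parabola input is infinite.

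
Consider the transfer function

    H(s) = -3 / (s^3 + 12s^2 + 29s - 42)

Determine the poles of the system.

The poles are the roots of the denominator s^3 + 12s^2 + 29s - 42 = 0.
Trying s = 1: the polynomial evaluates to 0, so (s - 1) is a factor.
Dividing out leaves s^2 + 13s + 42 = 0.
Factoring the quadratic: (s + 6)(s + 7) = 0.

s = 1, -6, -7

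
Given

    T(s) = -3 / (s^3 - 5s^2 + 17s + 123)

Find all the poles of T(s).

The poles are the roots of the denominator s^3 - 5s^2 + 17s + 123 = 0.
Trying s = -3: the polynomial evaluates to 0, so (s + 3) is a factor.
Dividing out leaves s^2 - 8s + 41 = 0.
The quadratic formula then gives s = 4 ± 5j.

s = 4 + 5j, 4 - 5j, -3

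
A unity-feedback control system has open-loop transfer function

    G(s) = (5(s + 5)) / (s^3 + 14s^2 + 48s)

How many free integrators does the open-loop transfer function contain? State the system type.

The denominator has 1 factor of s at the origin (free integrator), so this is a Type 1 system.

Type 1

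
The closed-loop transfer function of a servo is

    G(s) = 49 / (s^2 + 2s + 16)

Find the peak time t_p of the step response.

t_p ≈ 0.8112 s

Comparing s^2 + 2s + 16 to s^2 + 2ζωₙs + ωₙ²: ωₙ = 4 rad/s and ζ = 2/(2·4) = 0.25.
ζωₙ = 2/2 = 1, so ω_d = ωₙ√(1−ζ²) = √(ωₙ² − (ζωₙ)²) = √(16 − 1²) = √15 ≈ 3.873 rad/s.
t_p = π/ω_d = π/3.873 ≈ 0.8112 s.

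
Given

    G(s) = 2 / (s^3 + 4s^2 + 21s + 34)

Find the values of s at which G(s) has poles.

s = -1 ± 4j, -2

The poles are the roots of the denominator s^3 + 4s^2 + 21s + 34 = 0.
Trying s = -2: the polynomial evaluates to 0, so (s + 2) is a factor.
Dividing out leaves s^2 + 2s + 17 = 0.
The quadratic formula then gives s = -1 ± 4j.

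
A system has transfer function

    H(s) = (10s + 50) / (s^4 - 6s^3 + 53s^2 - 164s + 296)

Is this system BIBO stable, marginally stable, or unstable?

unstable

The denominator s^4 - 6s^3 + 53s^2 - 164s + 296 factors as (s^2 - 2s + 37)(s^2 - 4s + 8), giving poles at s = 1 + 6j, 1 - 6j, 2 + 2j, 2 - 2j.
Since the pole(s) at s = 1 ± 6j, 2 ± 2j lie in the right half-plane, the system is unstable.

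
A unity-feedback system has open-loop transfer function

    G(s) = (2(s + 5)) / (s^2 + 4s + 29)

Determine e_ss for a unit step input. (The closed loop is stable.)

e_ss = 0.7436

G(s) has no poles at the origin.
This is a Type 0 system. Kp = lim_{s→0} G(s) = 10/29.
e_ss = 1/(1 + Kp) = 1/(1 + 10/29) = 29/39 ≈ 0.7436.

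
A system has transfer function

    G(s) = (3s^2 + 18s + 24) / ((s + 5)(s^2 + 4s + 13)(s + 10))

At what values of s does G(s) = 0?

Set the numerator to zero: 3s^2 + 18s + 24 = 0, i.e. 3·(s^2 + 6s + 8) = 0.
Factoring: (s + 4)(s + 2) = 0.

s = -4, -2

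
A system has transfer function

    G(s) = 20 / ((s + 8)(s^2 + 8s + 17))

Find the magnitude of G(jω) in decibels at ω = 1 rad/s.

|G(j1)|_dB ≈ -17.2 dB

Substitute s = j1: numerator = 20, denominator = 120 + j80.
|G(j1)| = |20| / |120 + j80| = 20 / 144.22 ≈ 0.1387.
In decibels: 20·log₁₀(0.1387) ≈ -17.2 dB.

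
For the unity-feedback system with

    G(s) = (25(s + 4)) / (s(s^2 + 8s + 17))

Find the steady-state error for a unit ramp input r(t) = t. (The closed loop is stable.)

e_ss = 0.1700

G(s) has one pole at the origin.
This is a Type 1 system. Kv = lim_{s→0} s·G(s) = 100/17.
e_ss = 1/Kv = 1/(100/17) = 17/100 ≈ 0.1700.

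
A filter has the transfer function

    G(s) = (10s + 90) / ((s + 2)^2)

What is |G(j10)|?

|G(j10)| ≈ 1.294

Substitute s = j10: numerator = 90 + j100, denominator = -96 + j40.
|G(j10)| = |90 + j100| / |-96 + j40| = 134.54 / 104 ≈ 1.294.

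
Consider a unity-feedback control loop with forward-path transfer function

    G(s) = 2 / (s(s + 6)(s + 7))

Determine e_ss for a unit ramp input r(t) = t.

G(s) has one pole at the origin.
This is a Type 1 system. Kv = lim_{s→0} s·G(s) = 2/42 = 1/21.
e_ss = 1/Kv = 1/(1/21) = 21.

e_ss = 21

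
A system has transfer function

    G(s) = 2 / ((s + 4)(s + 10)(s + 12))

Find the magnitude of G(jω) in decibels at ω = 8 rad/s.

|G(j8)|_dB ≈ -58.3 dB

Substitute s = j8: numerator = 2, denominator = -1184 + j1152.
|G(j8)| = |2| / |-1184 + j1152| = 2 / 1652.0 ≈ 0.001211.
In decibels: 20·log₁₀(0.001211) ≈ -58.3 dB.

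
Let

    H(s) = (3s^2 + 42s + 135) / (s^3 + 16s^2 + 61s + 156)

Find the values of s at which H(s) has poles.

s = -2 ± 3j, -12

The poles are the roots of the denominator s^3 + 16s^2 + 61s + 156 = 0.
Trying s = -12: the polynomial evaluates to 0, so (s + 12) is a factor.
Dividing out leaves s^2 + 4s + 13 = 0.
The quadratic formula then gives s = -2 ± 3j.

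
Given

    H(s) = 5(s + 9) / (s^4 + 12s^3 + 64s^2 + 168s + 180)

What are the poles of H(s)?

s = -3 ± 3j, -3 ± j

The poles are the roots of the denominator s^4 + 12s^3 + 64s^2 + 168s + 180 = 0.
No real roots exist; factor into two real quadratics: (s^2 + 6s + 18)(s^2 + 6s + 10) = 0.
Each quadratic gives a conjugate pair via the quadratic formula.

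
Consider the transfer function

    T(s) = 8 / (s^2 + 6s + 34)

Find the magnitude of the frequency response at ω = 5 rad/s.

Substitute s = j5: numerator = 8, denominator = 9 + j30.
|T(j5)| = |8| / |9 + j30| = 8 / 31.321 ≈ 0.2554.

|T(j5)| ≈ 0.2554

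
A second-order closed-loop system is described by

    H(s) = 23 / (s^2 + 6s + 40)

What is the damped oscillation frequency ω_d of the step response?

Comparing s^2 + 6s + 40 to s^2 + 2ζωₙs + ωₙ²: ωₙ = √40 ≈ 6.325 rad/s and ζ = 6/(2·√40) ≈ 0.4743.
ζωₙ = 6/2 = 3, so ω_d = ωₙ√(1−ζ²) = √(ωₙ² − (ζωₙ)²) = √(40 − 3²) = √31 ≈ 5.568 rad/s.

ω_d ≈ 5.568 rad/s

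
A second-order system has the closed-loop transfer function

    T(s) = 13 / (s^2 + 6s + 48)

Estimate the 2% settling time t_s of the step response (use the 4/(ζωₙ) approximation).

Comparing s^2 + 6s + 48 to s^2 + 2ζωₙs + ωₙ²: ωₙ = √48 ≈ 6.928 rad/s and ζ = 6/(2·√48) ≈ 0.4330.
ζωₙ = 6/2 = 3, so t_s ≈ 4/(ζωₙ) = 4/3 ≈ 1.333 s.

t_s ≈ 1.333 s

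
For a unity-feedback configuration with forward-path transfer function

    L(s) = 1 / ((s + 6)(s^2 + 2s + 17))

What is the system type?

Type 0

The denominator has no factor of s at the origin — no free integrator — so this is a Type 0 system.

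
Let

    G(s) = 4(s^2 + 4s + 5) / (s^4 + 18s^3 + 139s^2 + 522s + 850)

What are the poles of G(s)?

The poles are the roots of the denominator s^4 + 18s^3 + 139s^2 + 522s + 850 = 0.
No real roots exist; factor into two real quadratics: (s^2 + 10s + 34)(s^2 + 8s + 25) = 0.
Each quadratic gives a conjugate pair via the quadratic formula.

s = -5 + 3j, -5 - 3j, -4 + 3j, -4 - 3j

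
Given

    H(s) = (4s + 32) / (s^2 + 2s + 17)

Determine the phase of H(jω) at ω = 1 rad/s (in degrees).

∠H(j1) ≈ 0°

At s = j1: numerator = 32 + j4, denominator = 16 + j2.
∠H = ∠num − ∠den = 7.1250° − (7.1250°) = 0°.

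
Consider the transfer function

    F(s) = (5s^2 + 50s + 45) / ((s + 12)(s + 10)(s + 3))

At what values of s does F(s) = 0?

Set the numerator to zero: 5s^2 + 50s + 45 = 0, i.e. 5·(s^2 + 10s + 9) = 0.
Factoring: (s + 9)(s + 1) = 0.

s = -9, -1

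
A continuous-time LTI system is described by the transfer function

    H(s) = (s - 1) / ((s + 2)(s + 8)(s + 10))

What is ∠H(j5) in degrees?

∠H(j5) ≈ -25.46°

At s = j5: numerator = -1 + j5, denominator = -340 + j455.
∠H = ∠num − ∠den = 101.31° − (126.77°) = -25.46°.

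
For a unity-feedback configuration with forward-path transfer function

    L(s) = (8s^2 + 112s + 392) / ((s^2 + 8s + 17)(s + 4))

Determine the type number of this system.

The denominator has no factor of s at the origin — no free integrator — so this is a Type 0 system.

Type 0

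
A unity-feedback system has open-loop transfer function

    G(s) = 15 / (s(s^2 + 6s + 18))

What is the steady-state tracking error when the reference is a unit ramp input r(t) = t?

G(s) has one pole at the origin.
This is a Type 1 system. Kv = lim_{s→0} s·G(s) = 15/18 = 5/6.
e_ss = 1/Kv = 1/(5/6) = 6/5 ≈ 1.200.

e_ss = 1.200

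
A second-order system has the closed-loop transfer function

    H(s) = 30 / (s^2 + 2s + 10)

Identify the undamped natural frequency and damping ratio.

ωₙ ≈ 3.162 rad/s, ζ ≈ 0.3162

Compare the denominator to the standard form s^2 + 2ζωₙs + ωₙ².
ωₙ² = 10, so ωₙ = √10 ≈ 3.162 rad/s.
2ζωₙ = 2, so ζ = 2/(2·√10) ≈ 0.3162.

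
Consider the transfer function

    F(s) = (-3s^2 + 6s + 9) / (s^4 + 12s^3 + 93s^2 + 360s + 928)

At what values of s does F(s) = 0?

s = 3, -1

Set the numerator to zero: -3s^2 + 6s + 9 = 0, i.e. -3·(s^2 - 2s - 3) = 0.
Factoring: (s - 3)(s + 1) = 0.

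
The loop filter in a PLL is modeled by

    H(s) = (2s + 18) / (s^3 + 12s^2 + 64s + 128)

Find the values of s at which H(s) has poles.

s = -4 ± 4j, -4

The poles are the roots of the denominator s^3 + 12s^2 + 64s + 128 = 0.
Trying s = -4: the polynomial evaluates to 0, so (s + 4) is a factor.
Dividing out leaves s^2 + 8s + 32 = 0.
The quadratic formula then gives s = -4 ± 4j.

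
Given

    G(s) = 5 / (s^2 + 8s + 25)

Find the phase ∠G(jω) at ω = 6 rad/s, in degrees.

At s = j6: numerator = 5, denominator = -11 + j48.
∠G = ∠num − ∠den = 0° − (102.91°) = -102.9°.

∠G(j6) ≈ -102.9°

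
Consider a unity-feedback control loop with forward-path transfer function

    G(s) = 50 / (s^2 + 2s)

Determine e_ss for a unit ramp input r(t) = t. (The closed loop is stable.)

e_ss = 0.04000

G(s) has one pole at the origin.
This is a Type 1 system. Kv = lim_{s→0} s·G(s) = 50/2 = 25.
e_ss = 1/Kv = 1/(25) = 1/25 ≈ 0.04000.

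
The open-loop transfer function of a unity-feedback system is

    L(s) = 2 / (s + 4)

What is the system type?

The denominator has no factor of s at the origin — no free integrator — so this is a Type 0 system.

Type 0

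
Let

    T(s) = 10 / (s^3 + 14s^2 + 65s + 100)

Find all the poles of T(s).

The poles are the roots of the denominator s^3 + 14s^2 + 65s + 100 = 0.
Trying s = -5: the polynomial evaluates to 0, so (s + 5) is a factor.
Dividing out leaves s^2 + 9s + 20 = 0.
Factoring the quadratic: (s + 4)(s + 5) = 0.

s = -5, -4, -5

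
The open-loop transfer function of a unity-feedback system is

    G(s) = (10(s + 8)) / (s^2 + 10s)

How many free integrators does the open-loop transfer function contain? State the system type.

Type 1

The denominator has 1 factor of s at the origin (free integrator), so this is a Type 1 system.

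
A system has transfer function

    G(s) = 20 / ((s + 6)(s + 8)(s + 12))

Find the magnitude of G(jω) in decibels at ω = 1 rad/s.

|G(j1)|_dB ≈ -29.4 dB

Substitute s = j1: numerator = 20, denominator = 550 + j215.
|G(j1)| = |20| / |550 + j215| = 20 / 590.53 ≈ 0.03387.
In decibels: 20·log₁₀(0.03387) ≈ -29.4 dB.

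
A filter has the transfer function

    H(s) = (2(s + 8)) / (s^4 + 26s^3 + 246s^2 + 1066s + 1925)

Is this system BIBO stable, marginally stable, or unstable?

stable

The denominator s^4 + 26s^3 + 246s^2 + 1066s + 1925 factors as (s^2 + 8s + 25)(s + 11)(s + 7), giving poles at s = -4 ± 3j, -11, -7.
Since all poles lie strictly in the left half-plane, the system is stable.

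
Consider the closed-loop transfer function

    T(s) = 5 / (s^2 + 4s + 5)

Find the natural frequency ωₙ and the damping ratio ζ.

Compare the denominator to the standard form s^2 + 2ζωₙs + ωₙ².
ωₙ² = 5, so ωₙ = √5 ≈ 2.236 rad/s.
2ζωₙ = 4, so ζ = 4/(2·√5) ≈ 0.8944.

ωₙ ≈ 2.236 rad/s, ζ ≈ 0.8944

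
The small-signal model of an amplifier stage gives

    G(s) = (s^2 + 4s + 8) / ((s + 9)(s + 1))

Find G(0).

At s = 0 each factor (s + a) contributes a and each (s^2 + bs + c) contributes c.
G(0) = 1·(8) / ((9) · (1)) = 8/9 = 8/9.

G(0) = 8/9 ≈ 0.8889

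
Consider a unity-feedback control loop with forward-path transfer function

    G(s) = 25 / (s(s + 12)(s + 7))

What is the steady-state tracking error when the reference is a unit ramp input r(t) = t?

G(s) has one pole at the origin.
This is a Type 1 system. Kv = lim_{s→0} s·G(s) = 25/84.
e_ss = 1/Kv = 1/(25/84) = 84/25 ≈ 3.360.

e_ss = 3.360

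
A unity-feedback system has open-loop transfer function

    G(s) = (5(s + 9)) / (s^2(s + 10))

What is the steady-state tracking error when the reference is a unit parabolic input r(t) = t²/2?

G(s) has 2 poles at the origin.
This is a Type 2 system. Ka = lim_{s→0} s^2·G(s) = 45/10 = 9/2.
e_ss = 1/Ka = 1/(9/2) = 2/9 ≈ 0.2222.

e_ss = 0.2222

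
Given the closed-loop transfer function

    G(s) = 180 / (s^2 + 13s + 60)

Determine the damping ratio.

Compare the denominator to the standard form s^2 + 2ζωₙs + ωₙ².
ωₙ² = 60, so ωₙ = √60 ≈ 7.746 rad/s.
2ζωₙ = 13, so ζ = 13/(2·√60) ≈ 0.8391.
With ζ = 0.8391 the response is underdamped.

ζ ≈ 0.8391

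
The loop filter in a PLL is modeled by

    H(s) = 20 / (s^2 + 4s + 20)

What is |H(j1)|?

|H(j1)| ≈ 1.030

Substitute s = j1: numerator = 20, denominator = 19 + j4.
|H(j1)| = |20| / |19 + j4| = 20 / 19.416 ≈ 1.030.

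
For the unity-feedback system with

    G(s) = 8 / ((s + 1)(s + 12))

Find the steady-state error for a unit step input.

G(s) has no poles at the origin.
This is a Type 0 system. Kp = lim_{s→0} G(s) = 8/12 = 2/3.
e_ss = 1/(1 + Kp) = 1/(1 + 2/3) = 3/5 ≈ 0.6000.

e_ss = 0.6000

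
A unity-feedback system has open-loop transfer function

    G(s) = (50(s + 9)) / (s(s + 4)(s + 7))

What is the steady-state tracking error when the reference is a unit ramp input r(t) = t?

e_ss = 0.06222

G(s) has one pole at the origin.
This is a Type 1 system. Kv = lim_{s→0} s·G(s) = 450/28 = 225/14.
e_ss = 1/Kv = 1/(225/14) = 14/225 ≈ 0.06222.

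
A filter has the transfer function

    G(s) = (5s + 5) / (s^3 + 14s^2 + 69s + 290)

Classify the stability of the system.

The denominator s^3 + 14s^2 + 69s + 290 factors as (s^2 + 4s + 29)(s + 10), giving poles at s = -2 ± 5j, -10.
Since all poles lie strictly in the left half-plane, the system is stable.

stable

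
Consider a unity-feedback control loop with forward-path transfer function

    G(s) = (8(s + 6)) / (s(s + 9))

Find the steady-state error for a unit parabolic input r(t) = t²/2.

e_ss = ∞

G(s) has one pole at the origin.
This is a Type 1 system; Ka = lim_{s→0} s^2·G(s) = 0, so the steady-state error for a parabola input is infinite.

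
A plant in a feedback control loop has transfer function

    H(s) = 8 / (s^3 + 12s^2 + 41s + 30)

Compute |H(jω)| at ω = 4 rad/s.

|H(j4)| ≈ 0.04202

Substitute s = j4: numerator = 8, denominator = -162 + j100.
|H(j4)| = |8| / |-162 + j100| = 8 / 190.38 ≈ 0.04202.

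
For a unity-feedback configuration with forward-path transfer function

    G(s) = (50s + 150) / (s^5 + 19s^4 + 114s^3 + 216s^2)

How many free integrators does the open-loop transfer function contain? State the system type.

Factor s from the denominator: s^5 + 19s^4 + 114s^3 + 216s^2 = s^2·(s^3 + 19s^2 + 114s + 216).
There are 2 poles at the origin, so the system is Type 2.

Type 2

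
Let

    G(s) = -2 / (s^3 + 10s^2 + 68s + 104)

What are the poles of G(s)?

The poles are the roots of the denominator s^3 + 10s^2 + 68s + 104 = 0.
Trying s = -2: the polynomial evaluates to 0, so (s + 2) is a factor.
Dividing out leaves s^2 + 8s + 52 = 0.
The quadratic formula then gives s = -4 ± 6j.

s = -4 ± 6j, -2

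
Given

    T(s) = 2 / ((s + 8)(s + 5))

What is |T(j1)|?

Substitute s = j1: numerator = 2, denominator = 39 + j13.
|T(j1)| = |2| / |39 + j13| = 2 / 41.110 ≈ 0.04865.

|T(j1)| ≈ 0.04865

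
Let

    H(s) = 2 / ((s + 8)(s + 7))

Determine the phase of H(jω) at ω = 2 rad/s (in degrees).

At s = j2: numerator = 2, denominator = 52 + j30.
∠H = ∠num − ∠den = 0° − (29.982°) = -29.98°.

∠H(j2) ≈ -29.98°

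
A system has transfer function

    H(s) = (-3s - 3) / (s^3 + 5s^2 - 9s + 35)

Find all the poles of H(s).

s = 1 + 2j, 1 - 2j, -7

The poles are the roots of the denominator s^3 + 5s^2 - 9s + 35 = 0.
Trying s = -7: the polynomial evaluates to 0, so (s + 7) is a factor.
Dividing out leaves s^2 - 2s + 5 = 0.
The quadratic formula then gives s = 1 ± 2j.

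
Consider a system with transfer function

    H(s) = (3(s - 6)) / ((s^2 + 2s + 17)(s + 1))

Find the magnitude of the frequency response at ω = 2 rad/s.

Substitute s = j2: numerator = -18 + j6, denominator = 5 + j30.
|H(j2)| = |-18 + j6| / |5 + j30| = 18.974 / 30.414 ≈ 0.6239.

|H(j2)| ≈ 0.6239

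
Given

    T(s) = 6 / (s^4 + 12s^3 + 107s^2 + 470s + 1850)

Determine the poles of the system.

The poles are the roots of the denominator s^4 + 12s^3 + 107s^2 + 470s + 1850 = 0.
No real roots exist; factor into two real quadratics: (s^2 + 2s + 37)(s^2 + 10s + 50) = 0.
Each quadratic gives a conjugate pair via the quadratic formula.

s = -1 ± 6j, -5 ± 5j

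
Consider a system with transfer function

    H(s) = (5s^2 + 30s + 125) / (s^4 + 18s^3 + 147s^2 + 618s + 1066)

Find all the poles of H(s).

s = -5 ± j, -4 ± 5j

The poles are the roots of the denominator s^4 + 18s^3 + 147s^2 + 618s + 1066 = 0.
No real roots exist; factor into two real quadratics: (s^2 + 10s + 26)(s^2 + 8s + 41) = 0.
Each quadratic gives a conjugate pair via the quadratic formula.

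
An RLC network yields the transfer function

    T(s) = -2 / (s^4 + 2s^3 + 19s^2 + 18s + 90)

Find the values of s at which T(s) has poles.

The poles are the roots of the denominator s^4 + 2s^3 + 19s^2 + 18s + 90 = 0.
No real roots exist; factor into two real quadratics: (s^2 + 9)(s^2 + 2s + 10) = 0.
Each quadratic gives a conjugate pair via the quadratic formula.

s = 3j, -3j, -1 + 3j, -1 - 3j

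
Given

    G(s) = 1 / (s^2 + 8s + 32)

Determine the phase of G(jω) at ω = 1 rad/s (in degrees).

At s = j1: numerator = 1, denominator = 31 + j8.
∠G = ∠num − ∠den = 0° − (14.470°) = -14.47°.

∠G(j1) ≈ -14.47°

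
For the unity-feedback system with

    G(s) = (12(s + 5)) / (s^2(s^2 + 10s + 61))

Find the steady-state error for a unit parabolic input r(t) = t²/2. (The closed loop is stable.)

e_ss = 1.017

G(s) has 2 poles at the origin.
This is a Type 2 system. Ka = lim_{s→0} s^2·G(s) = 60/61.
e_ss = 1/Ka = 1/(60/61) = 61/60 ≈ 1.017.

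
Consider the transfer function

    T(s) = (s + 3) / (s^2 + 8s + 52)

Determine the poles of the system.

The poles are the roots of the denominator s^2 + 8s + 52 = 0.
Using the quadratic formula: s = (-8 ± √(-144))/2 = -4 ± 6j.

s = -4 + 6j, -4 - 6j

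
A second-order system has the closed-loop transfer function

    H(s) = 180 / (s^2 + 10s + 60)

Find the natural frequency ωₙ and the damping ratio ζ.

ωₙ ≈ 7.746 rad/s, ζ ≈ 0.6455

Compare the denominator to the standard form s^2 + 2ζωₙs + ωₙ².
ωₙ² = 60, so ωₙ = √60 ≈ 7.746 rad/s.
2ζωₙ = 10, so ζ = 10/(2·√60) ≈ 0.6455.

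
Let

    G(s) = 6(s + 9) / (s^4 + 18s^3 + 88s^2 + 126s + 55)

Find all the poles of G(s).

s = -11, -1, -5, -1

The poles are the roots of the denominator s^4 + 18s^3 + 88s^2 + 126s + 55 = 0.
Trying s = -11: the polynomial evaluates to 0, so (s + 11) is a factor.
Dividing out leaves s^3 + 7s^2 + 11s + 5 = 0.
This factors further as (s + 1)^2(s + 5) = 0.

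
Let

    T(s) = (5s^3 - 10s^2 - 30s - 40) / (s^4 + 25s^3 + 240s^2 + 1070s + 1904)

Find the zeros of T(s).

s = 4, -1 ± j

Set the numerator to zero: 5s^3 - 10s^2 - 30s - 40 = 0, i.e. 5·(s^3 - 2s^2 - 6s - 8) = 0.
Factoring: (s - 4)(s^2 + 2s + 2) = 0.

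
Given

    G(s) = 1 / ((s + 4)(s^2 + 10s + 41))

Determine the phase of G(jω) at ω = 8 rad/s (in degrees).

∠G(j8) ≈ -169.5°

At s = j8: numerator = 1, denominator = -732 + j136.
∠G = ∠num − ∠den = 0° − (169.47°) = -169.5°.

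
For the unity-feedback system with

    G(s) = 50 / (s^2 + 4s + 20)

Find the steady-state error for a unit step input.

e_ss = 0.2857

G(s) has no poles at the origin.
This is a Type 0 system. Kp = lim_{s→0} G(s) = 50/20 = 5/2.
e_ss = 1/(1 + Kp) = 1/(1 + 5/2) = 2/7 ≈ 0.2857.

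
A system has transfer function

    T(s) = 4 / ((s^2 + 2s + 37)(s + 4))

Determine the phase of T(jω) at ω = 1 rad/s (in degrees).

At s = j1: numerator = 4, denominator = 142 + j44.
∠T = ∠num − ∠den = 0° − (17.216°) = -17.22°.

∠T(j1) ≈ -17.22°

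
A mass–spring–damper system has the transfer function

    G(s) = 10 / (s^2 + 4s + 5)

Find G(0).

Set s = 0: G(0) = (10) / (5) = 2.

G(0) = 2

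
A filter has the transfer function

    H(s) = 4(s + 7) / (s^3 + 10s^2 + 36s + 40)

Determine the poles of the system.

s = -4 + 2j, -4 - 2j, -2

The poles are the roots of the denominator s^3 + 10s^2 + 36s + 40 = 0.
Trying s = -2: the polynomial evaluates to 0, so (s + 2) is a factor.
Dividing out leaves s^2 + 8s + 20 = 0.
The quadratic formula then gives s = -4 ± 2j.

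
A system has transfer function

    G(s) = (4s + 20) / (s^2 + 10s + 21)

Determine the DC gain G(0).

G(0) = 20/21 ≈ 0.9524

Set s = 0: G(0) = (20) / (21) = 20/21.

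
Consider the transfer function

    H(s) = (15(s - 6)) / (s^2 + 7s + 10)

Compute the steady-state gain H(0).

H(0) = -9

Set s = 0: H(0) = (-90) / (10) = -9.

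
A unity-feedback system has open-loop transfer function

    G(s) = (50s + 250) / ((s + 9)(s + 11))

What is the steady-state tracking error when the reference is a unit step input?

e_ss = 0.2837

G(s) has no poles at the origin.
This is a Type 0 system. Kp = lim_{s→0} G(s) = 250/99.
e_ss = 1/(1 + Kp) = 1/(1 + 250/99) = 99/349 ≈ 0.2837.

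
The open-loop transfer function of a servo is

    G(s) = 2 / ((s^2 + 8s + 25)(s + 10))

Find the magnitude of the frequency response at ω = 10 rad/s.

|G(j10)| ≈ 0.001290

Substitute s = j10: numerator = 2, denominator = -1550 + j50.
|G(j10)| = |2| / |-1550 + j50| = 2 / 1550.8 ≈ 0.001290.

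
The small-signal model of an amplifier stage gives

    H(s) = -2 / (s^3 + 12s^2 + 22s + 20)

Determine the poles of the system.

The poles are the roots of the denominator s^3 + 12s^2 + 22s + 20 = 0.
Trying s = -10: the polynomial evaluates to 0, so (s + 10) is a factor.
Dividing out leaves s^2 + 2s + 2 = 0.
The quadratic formula then gives s = -1 ± 1j.

s = -1 ± j, -10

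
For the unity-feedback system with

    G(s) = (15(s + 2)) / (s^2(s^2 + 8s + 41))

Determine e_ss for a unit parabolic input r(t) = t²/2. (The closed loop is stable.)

e_ss = 1.367

G(s) has 2 poles at the origin.
This is a Type 2 system. Ka = lim_{s→0} s^2·G(s) = 30/41.
e_ss = 1/Ka = 1/(30/41) = 41/30 ≈ 1.367.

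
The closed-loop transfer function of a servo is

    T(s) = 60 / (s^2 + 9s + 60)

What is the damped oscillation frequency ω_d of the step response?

Comparing s^2 + 9s + 60 to s^2 + 2ζωₙs + ωₙ²: ωₙ = √60 ≈ 7.746 rad/s and ζ = 9/(2·√60) ≈ 0.5809.
ζωₙ = 9/2 = 4.5, so ω_d = ωₙ√(1−ζ²) = √(ωₙ² − (ζωₙ)²) = √(60 − 4.5²) = √39.75 ≈ 6.305 rad/s.

ω_d ≈ 6.305 rad/s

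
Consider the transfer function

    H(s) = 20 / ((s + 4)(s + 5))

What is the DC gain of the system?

H(0) = 1

At s = 0 each factor (s + a) contributes a and each (s^2 + bs + c) contributes c.
H(0) = 20·1 / ((4) · (5)) = 20/20 = 1.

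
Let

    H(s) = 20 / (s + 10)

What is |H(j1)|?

Substitute s = j1: numerator = 20, denominator = 10 + j1.
|H(j1)| = |20| / |10 + j1| = 20 / 10.050 ≈ 1.990.

|H(j1)| ≈ 1.990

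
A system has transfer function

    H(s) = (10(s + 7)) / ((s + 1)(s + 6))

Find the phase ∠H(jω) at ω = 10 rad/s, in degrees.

At s = j10: numerator = 70 + j100, denominator = -94 + j70.
∠H = ∠num − ∠den = 55.008° − (143.33°) = -88.32°.

∠H(j10) ≈ -88.32°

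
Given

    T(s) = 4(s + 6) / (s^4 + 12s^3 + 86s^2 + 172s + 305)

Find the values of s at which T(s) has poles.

s = -5 + 6j, -5 - 6j, -1 + 2j, -1 - 2j

The poles are the roots of the denominator s^4 + 12s^3 + 86s^2 + 172s + 305 = 0.
No real roots exist; factor into two real quadratics: (s^2 + 10s + 61)(s^2 + 2s + 5) = 0.
Each quadratic gives a conjugate pair via the quadratic formula.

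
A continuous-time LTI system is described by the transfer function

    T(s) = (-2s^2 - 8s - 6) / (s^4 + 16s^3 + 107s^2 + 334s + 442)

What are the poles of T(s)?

s = -5 + 3j, -5 - 3j, -3 + 2j, -3 - 2j

The poles are the roots of the denominator s^4 + 16s^3 + 107s^2 + 334s + 442 = 0.
No real roots exist; factor into two real quadratics: (s^2 + 10s + 34)(s^2 + 6s + 13) = 0.
Each quadratic gives a conjugate pair via the quadratic formula.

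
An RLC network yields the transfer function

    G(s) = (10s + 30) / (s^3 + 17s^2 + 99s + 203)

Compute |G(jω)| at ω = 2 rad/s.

|G(j2)| ≈ 0.1547

Substitute s = j2: numerator = 30 + j20, denominator = 135 + j190.
|G(j2)| = |30 + j20| / |135 + j190| = 36.056 / 233.08 ≈ 0.1547.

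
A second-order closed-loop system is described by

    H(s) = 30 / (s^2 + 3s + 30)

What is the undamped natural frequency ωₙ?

Compare the denominator to the standard form s^2 + 2ζωₙs + ωₙ².
ωₙ² = 30, so ωₙ = √30 ≈ 5.477 rad/s.

ωₙ ≈ 5.477 rad/s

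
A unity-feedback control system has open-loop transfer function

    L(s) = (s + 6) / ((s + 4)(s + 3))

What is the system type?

The denominator has no factor of s at the origin — no free integrator — so this is a Type 0 system.

Type 0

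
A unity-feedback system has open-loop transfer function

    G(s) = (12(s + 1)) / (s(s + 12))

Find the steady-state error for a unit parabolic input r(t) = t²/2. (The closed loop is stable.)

G(s) has one pole at the origin.
This is a Type 1 system; Ka = lim_{s→0} s^2·G(s) = 0, so the steady-state error for a parabola input is infinite.

e_ss = ∞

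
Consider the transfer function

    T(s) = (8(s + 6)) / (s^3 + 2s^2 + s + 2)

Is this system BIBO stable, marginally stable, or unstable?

The denominator s^3 + 2s^2 + s + 2 factors as (s^2 + 1)(s + 2), giving poles at s = j, -j, -2.
Since the simple pole(s) at s = j, -j lie on the jω-axis with none in the right half-plane, the system is marginally stable.

marginally stable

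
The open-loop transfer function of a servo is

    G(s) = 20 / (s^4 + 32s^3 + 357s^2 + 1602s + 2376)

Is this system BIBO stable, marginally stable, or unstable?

The denominator s^4 + 32s^3 + 357s^2 + 1602s + 2376 factors as (s + 3)(s + 6)(s + 11)(s + 12), giving poles at s = -3, -6, -11, -12.
Since all poles lie strictly in the left half-plane, the system is stable.

stable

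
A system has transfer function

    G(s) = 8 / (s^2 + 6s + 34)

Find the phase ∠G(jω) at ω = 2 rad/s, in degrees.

At s = j2: numerator = 8, denominator = 30 + j12.
∠G = ∠num − ∠den = 0° − (21.801°) = -21.80°.

∠G(j2) ≈ -21.80°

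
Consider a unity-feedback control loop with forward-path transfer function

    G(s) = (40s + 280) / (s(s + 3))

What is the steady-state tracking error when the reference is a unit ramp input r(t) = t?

e_ss = 0.01071

G(s) has one pole at the origin.
This is a Type 1 system. Kv = lim_{s→0} s·G(s) = 280/3.
e_ss = 1/Kv = 1/(280/3) = 3/280 ≈ 0.01071.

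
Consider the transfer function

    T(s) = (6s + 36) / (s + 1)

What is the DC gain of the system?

T(0) = 36

Set s = 0: T(0) = (36) / (1) = 36.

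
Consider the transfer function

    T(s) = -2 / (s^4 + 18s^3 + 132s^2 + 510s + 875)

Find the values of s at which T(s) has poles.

s = -3 ± 4j, -5, -7

The poles are the roots of the denominator s^4 + 18s^3 + 132s^2 + 510s + 875 = 0.
Trying s = -5: the polynomial evaluates to 0, so (s + 5) is a factor.
Dividing out leaves s^3 + 13s^2 + 67s + 175 = 0.
This factors further as (s^2 + 6s + 25)(s + 7) = 0.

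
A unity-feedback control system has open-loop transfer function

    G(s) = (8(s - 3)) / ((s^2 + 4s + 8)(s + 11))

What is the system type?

Type 0

The denominator has no factor of s at the origin — no free integrator — so this is a Type 0 system.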